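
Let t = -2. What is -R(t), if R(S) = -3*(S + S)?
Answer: -12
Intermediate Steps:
R(S) = -6*S
-R(t) = -(-6)*(-2) = -1*12 = -12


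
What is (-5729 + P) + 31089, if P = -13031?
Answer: 12329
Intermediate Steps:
(-5729 + P) + 31089 = (-5729 - 13031) + 31089 = -18760 + 31089 = 12329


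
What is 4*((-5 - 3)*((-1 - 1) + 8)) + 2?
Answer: -190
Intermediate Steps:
4*((-5 - 3)*((-1 - 1) + 8)) + 2 = 4*(-8*(-2 + 8)) + 2 = 4*(-8*6) + 2 = 4*(-48) + 2 = -192 + 2 = -190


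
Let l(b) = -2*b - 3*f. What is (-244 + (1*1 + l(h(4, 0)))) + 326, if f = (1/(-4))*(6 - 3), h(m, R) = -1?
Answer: 349/4 ≈ 87.250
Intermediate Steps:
f = -¾ (f = (1*(-¼))*3 = -¼*3 = -¾ ≈ -0.75000)
l(b) = 9/4 - 2*b (l(b) = -2*b - 3*(-¾) = -2*b + 9/4 = 9/4 - 2*b)
(-244 + (1*1 + l(h(4, 0)))) + 326 = (-244 + (1*1 + (9/4 - 2*(-1)))) + 326 = (-244 + (1 + (9/4 + 2))) + 326 = (-244 + (1 + 17/4)) + 326 = (-244 + 21/4) + 326 = -955/4 + 326 = 349/4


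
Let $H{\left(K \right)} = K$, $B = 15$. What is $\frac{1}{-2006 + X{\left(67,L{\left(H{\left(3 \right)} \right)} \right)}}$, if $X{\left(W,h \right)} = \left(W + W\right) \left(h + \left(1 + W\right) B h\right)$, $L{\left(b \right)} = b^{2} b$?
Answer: $\frac{1}{3691972} \approx 2.7086 \cdot 10^{-7}$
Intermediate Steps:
$L{\left(b \right)} = b^{3}$
$X{\left(W,h \right)} = 2 W \left(h + 15 h \left(1 + W\right)\right)$ ($X{\left(W,h \right)} = \left(W + W\right) \left(h + \left(1 + W\right) 15 h\right) = 2 W \left(h + 15 h \left(1 + W\right)\right)$)
$\frac{1}{-2006 + X{\left(67,L{\left(H{\left(3 \right)} \right)} \right)}} = \frac{1}{-2006 + 2 \cdot 67 \cdot 3^{3} \left(16 + 15 \cdot 67\right)} = \frac{1}{-2006 + 2 \cdot 67 \cdot 27 \left(16 + 1005\right)} = \frac{1}{-2006 + 2 \cdot 67 \cdot 27 \cdot 1021} = \frac{1}{-2006 + 3693978} = \frac{1}{3691972}$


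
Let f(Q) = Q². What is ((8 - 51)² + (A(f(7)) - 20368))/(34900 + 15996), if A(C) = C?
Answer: -9235/25448 ≈ -0.36290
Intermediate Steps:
((8 - 51)² + (A(f(7)) - 20368))/(34900 + 15996) = ((8 - 51)² + (7² - 20368))/(34900 + 15996) = ((-43)² + (49 - 20368))/50896 = (1849 - 20319)*(1/50896) = -18470*1/50896 = -9235/25448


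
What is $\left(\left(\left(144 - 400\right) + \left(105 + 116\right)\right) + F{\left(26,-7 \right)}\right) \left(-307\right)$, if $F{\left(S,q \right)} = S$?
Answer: $2763$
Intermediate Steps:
$\left(\left(\left(144 - 400\right) + \left(105 + 116\right)\right) + F{\left(26,-7 \right)}\right) \left(-307\right) = \left(\left(\left(144 - 400\right) + \left(105 + 116\right)\right) + 26\right) \left(-307\right) = \left(\left(-256 + 221\right) + 26\right) \left(-307\right) = \left(-35 + 26\right) \left(-307\right) = \left(-9\right) \left(-307\right) = 2763$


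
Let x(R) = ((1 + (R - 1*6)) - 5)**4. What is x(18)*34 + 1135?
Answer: 140399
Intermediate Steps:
x(R) = (-10 + R)**4 (x(R) = ((1 + (R - 6)) - 5)**4 = ((1 + (-6 + R)) - 5)**4 = ((-5 + R) - 5)**4 = (-10 + R)**4)
x(18)*34 + 1135 = (-10 + 18)**4*34 + 1135 = 8**4*34 + 1135 = 4096*34 + 1135 = 139264 + 1135 = 140399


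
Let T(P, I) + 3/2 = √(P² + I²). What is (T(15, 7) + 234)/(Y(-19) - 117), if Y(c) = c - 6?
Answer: -465/284 - √274/142 ≈ -1.7539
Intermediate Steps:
T(P, I) = -3/2 + √(I² + P²) (T(P, I) = -3/2 + √(P² + I²) = -3/2 + √(I² + P²))
Y(c) = -6 + c
(T(15, 7) + 234)/(Y(-19) - 117) = ((-3/2 + √(7² + 15²)) + 234)/((-6 - 19) - 117) = ((-3/2 + √(49 + 225)) + 234)/(-25 - 117) = ((-3/2 + √274) + 234)/(-142) = (465/2 + √274)*(-1/142) = -465/284 - √274/142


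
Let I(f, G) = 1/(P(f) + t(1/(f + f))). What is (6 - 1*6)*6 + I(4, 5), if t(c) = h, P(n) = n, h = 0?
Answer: ¼ ≈ 0.25000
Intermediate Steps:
t(c) = 0
I(f, G) = 1/f (I(f, G) = 1/(f + 0) = 1/f)
(6 - 1*6)*6 + I(4, 5) = (6 - 1*6)*6 + 1/4 = (6 - 6)*6 + ¼ = 0*6 + ¼ = 0 + ¼ = ¼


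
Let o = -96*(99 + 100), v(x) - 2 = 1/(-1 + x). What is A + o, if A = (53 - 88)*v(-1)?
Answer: -38313/2 ≈ -19157.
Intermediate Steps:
v(x) = 2 + 1/(-1 + x)
o = -19104 (o = -96*199 = -19104)
A = -105/2 (A = (53 - 88)*((-1 + 2*(-1))/(-1 - 1)) = -35*(-1 - 2)/(-2) = -(-35)*(-3)/2 = -35*3/2 = -105/2 ≈ -52.500)
A + o = -105/2 - 19104 = -38313/2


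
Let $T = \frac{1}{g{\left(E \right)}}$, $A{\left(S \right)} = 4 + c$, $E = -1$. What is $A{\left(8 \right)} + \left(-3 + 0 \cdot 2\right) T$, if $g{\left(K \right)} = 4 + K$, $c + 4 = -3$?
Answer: $-4$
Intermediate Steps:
$c = -7$ ($c = -4 - 3 = -7$)
$A{\left(S \right)} = -3$ ($A{\left(S \right)} = 4 - 7 = -3$)
$T = \frac{1}{3}$ ($T = \frac{1}{4 - 1} = \frac{1}{3} \approx 0.33333$)
$A{\left(8 \right)} + \left(-3 + 0 \cdot 2\right) T = -3 + \left(-3 + 0 \cdot 2\right) \frac{1}{3} = -3 + \left(-3 + 0\right) \frac{1}{3} = -3 - 1 = -4$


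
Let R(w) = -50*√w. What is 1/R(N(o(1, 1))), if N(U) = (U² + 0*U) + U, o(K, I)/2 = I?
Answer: -√6/300 ≈ -0.0081650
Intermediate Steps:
o(K, I) = 2*I
N(U) = U + U² (N(U) = (U² + 0) + U = U² + U = U + U²)
1/R(N(o(1, 1))) = 1/(-50*√2*√(1 + 2*1)) = 1/(-50*√2*√(1 + 2)) = 1/(-50*√6) = -√6/300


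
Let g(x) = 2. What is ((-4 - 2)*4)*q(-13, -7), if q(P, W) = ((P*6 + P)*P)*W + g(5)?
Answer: 198696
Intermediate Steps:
q(P, W) = 2 + 7*W*P² (q(P, W) = ((P*6 + P)*P)*W + 2 = ((6*P + P)*P)*W + 2 = ((7*P)*P)*W + 2 = (7*P²)*W + 2 = 7*W*P² + 2 = 2 + 7*W*P²)
((-4 - 2)*4)*q(-13, -7) = ((-4 - 2)*4)*(2 + 7*(-7)*(-13)²) = (-6*4)*(2 + 7*(-7)*169) = -24*(2 - 8281) = -24*(-8279) = 198696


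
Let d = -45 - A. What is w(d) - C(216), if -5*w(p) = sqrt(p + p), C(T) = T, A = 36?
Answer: -216 - 9*I*sqrt(2)/5 ≈ -216.0 - 2.5456*I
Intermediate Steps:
d = -81 (d = -45 - 1*36 = -45 - 36 = -81)
w(p) = -sqrt(2)*sqrt(p)/5 (w(p) = -sqrt(p + p)/5 = -sqrt(2)*sqrt(p)/5)
w(d) - C(216) = -sqrt(2)*sqrt(-81)/5 - 1*216 = -sqrt(2)*9*I/5 - 216 = -9*I*sqrt(2)/5 - 216 = -216 - 9*I*sqrt(2)/5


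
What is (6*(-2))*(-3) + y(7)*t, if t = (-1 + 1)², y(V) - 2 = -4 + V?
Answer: 36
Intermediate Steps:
y(V) = -2 + V (y(V) = 2 + (-4 + V) = -2 + V)
t = 0 (t = 0² = 0)
(6*(-2))*(-3) + y(7)*t = (6*(-2))*(-3) + (-2 + 7)*0 = -12*(-3) + 5*0 = 36 + 0 = 36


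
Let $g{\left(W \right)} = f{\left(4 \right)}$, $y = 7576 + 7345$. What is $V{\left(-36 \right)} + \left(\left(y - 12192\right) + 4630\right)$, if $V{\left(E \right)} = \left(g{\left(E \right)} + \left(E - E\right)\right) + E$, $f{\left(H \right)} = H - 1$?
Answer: $7326$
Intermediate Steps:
$y = 14921$
$f{\left(H \right)} = -1 + H$
$g{\left(W \right)} = 3$ ($g{\left(W \right)} = -1 + 4 = 3$)
$V{\left(E \right)} = 3 + E$ ($V{\left(E \right)} = \left(3 + \left(E - E\right)\right) + E = \left(3 + 0\right) + E = 3 + E$)
$V{\left(-36 \right)} + \left(\left(y - 12192\right) + 4630\right) = \left(3 - 36\right) + \left(\left(14921 - 12192\right) + 4630\right) = -33 + \left(2729 + 4630\right) = -33 + 7359 = 7326$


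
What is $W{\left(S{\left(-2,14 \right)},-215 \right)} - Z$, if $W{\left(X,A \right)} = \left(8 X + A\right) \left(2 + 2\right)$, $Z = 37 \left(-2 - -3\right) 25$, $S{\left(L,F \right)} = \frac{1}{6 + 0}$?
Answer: $- \frac{5339}{3} \approx -1779.7$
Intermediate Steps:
$S{\left(L,F \right)} = \frac{1}{6}$
$Z = 925$ ($Z = 37 \left(-2 + 3\right) 25 = 37 \cdot 1 \cdot 25 = 37 \cdot 25 = 925$)
$W{\left(X,A \right)} = 4 A + 32 X$ ($W{\left(X,A \right)} = \left(A + 8 X\right) 4 = 4 A + 32 X$)
$W{\left(S{\left(-2,14 \right)},-215 \right)} - Z = \left(4 \left(-215\right) + 32 \cdot \frac{1}{6}\right) - 925 = \left(-860 + \frac{16}{3}\right) - 925 = - \frac{2564}{3} - 925 = - \frac{5339}{3}$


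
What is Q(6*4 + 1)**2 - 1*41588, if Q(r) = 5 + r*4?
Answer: -30563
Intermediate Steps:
Q(r) = 5 + 4*r
Q(6*4 + 1)**2 - 1*41588 = (5 + 4*(6*4 + 1))**2 - 1*41588 = (5 + 4*(24 + 1))**2 - 41588 = (5 + 4*25)**2 - 41588 = (5 + 100)**2 - 41588 = 105**2 - 41588 = 11025 - 41588 = -30563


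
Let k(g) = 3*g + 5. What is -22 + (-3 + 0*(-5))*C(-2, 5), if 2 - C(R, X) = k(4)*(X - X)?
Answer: -28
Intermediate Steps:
k(g) = 5 + 3*g
C(R, X) = 2 (C(R, X) = 2 - (5 + 3*4)*(X - X) = 2 - (5 + 12)*0 = 2 - 17*0 = 2 - 1*0 = 2 + 0 = 2)
-22 + (-3 + 0*(-5))*C(-2, 5) = -22 + (-3 + 0*(-5))*2 = -22 + (-3 + 0)*2 = -22 - 3*2 = -22 - 6 = -28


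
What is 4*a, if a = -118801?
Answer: -475204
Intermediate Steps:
4*a = 4*(-118801) = -475204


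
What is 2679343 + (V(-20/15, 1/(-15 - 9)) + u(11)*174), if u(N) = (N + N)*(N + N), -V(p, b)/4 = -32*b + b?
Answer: 16581323/6 ≈ 2.7636e+6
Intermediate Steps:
V(p, b) = 124*b (V(p, b) = -4*(-32*b + b) = -(-124)*b = 124*b)
u(N) = 4*N**2 (u(N) = (2*N)*(2*N) = 4*N**2)
2679343 + (V(-20/15, 1/(-15 - 9)) + u(11)*174) = 2679343 + (124/(-15 - 9) + (4*11**2)*174) = 2679343 + (124/(-24) + (4*121)*174) = 2679343 + (124*(-1/24) + 484*174) = 2679343 + (-31/6 + 84216) = 2679343 + 505265/6 = 16581323/6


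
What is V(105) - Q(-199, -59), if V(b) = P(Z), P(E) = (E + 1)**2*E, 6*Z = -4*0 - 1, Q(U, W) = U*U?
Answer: -8553841/216 ≈ -39601.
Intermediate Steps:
Q(U, W) = U**2
Z = -1/6 (Z = (-4*0 - 1)/6 = (0 - 1)/6 = (1/6)*(-1) = -1/6 ≈ -0.16667)
P(E) = E*(1 + E)**2 (P(E) = (1 + E)**2*E = E*(1 + E)**2)
V(b) = -25/216 (V(b) = -(1 - 1/6)**2/6 = -(5/6)**2/6 = -1/6*25/36 = -25/216)
V(105) - Q(-199, -59) = -25/216 - 1*(-199)**2 = -25/216 - 1*39601 = -25/216 - 39601 = -8553841/216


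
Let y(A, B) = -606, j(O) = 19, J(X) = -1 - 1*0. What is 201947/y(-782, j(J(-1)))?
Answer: -201947/606 ≈ -333.25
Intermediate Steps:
J(X) = -1 (J(X) = -1 + 0 = -1)
201947/y(-782, j(J(-1))) = 201947/(-606) = 201947*(-1/606) = -201947/606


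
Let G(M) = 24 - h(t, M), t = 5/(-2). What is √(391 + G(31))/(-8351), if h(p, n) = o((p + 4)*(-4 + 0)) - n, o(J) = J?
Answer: -2*√113/8351 ≈ -0.0025458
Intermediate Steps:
t = -5/2 (t = 5*(-½) = -5/2 ≈ -2.5000)
h(p, n) = -16 - n - 4*p (h(p, n) = (p + 4)*(-4 + 0) - n = (4 + p)*(-4) - n = (-16 - 4*p) - n = -16 - n - 4*p)
G(M) = 30 + M (G(M) = 24 - (-16 - M - 4*(-5/2)) = 24 - (-16 - M + 10) = 24 - (-6 - M) = 24 + (6 + M) = 30 + M)
√(391 + G(31))/(-8351) = √(391 + (30 + 31))/(-8351) = √(391 + 61)*(-1/8351) = √452*(-1/8351) = (2*√113)*(-1/8351) = -2*√113/8351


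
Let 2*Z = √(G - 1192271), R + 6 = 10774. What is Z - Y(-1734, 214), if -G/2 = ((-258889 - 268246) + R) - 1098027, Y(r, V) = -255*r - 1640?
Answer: -440530 + √2036517/2 ≈ -4.3982e+5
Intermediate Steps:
R = 10768 (R = -6 + 10774 = 10768)
Y(r, V) = -1640 - 255*r
G = 3228788 (G = -2*(((-258889 - 268246) + 10768) - 1098027) = -2*((-527135 + 10768) - 1098027) = -2*(-516367 - 1098027) = -2*(-1614394) = 3228788)
Z = √2036517/2 (Z = √(3228788 - 1192271)/2 = √2036517/2 ≈ 713.53)
Z - Y(-1734, 214) = √2036517/2 - (-1640 - 255*(-1734)) = √2036517/2 - (-1640 + 442170) = √2036517/2 - 1*440530 = √2036517/2 - 440530 = -440530 + √2036517/2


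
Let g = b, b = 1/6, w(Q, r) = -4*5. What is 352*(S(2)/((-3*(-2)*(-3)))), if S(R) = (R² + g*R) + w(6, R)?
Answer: 8272/27 ≈ 306.37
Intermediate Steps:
w(Q, r) = -20
b = ⅙ ≈ 0.16667
g = ⅙ ≈ 0.16667
S(R) = -20 + R² + R/6 (S(R) = (R² + R/6) - 20 = -20 + R² + R/6)
352*(S(2)/((-3*(-2)*(-3)))) = 352*((-20 + 2² + (⅙)*2)/((-3*(-2)*(-3)))) = 352*((-20 + 4 + ⅓)/((6*(-3)))) = 352*(-47/3/(-18)) = 352*(-47/3*(-1/18)) = 352*(47/54) = 8272/27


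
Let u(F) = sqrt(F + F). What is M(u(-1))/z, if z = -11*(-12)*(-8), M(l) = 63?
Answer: -21/352 ≈ -0.059659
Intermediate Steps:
u(F) = sqrt(2)*sqrt(F) (u(F) = sqrt(2*F) = sqrt(2)*sqrt(F))
z = -1056 (z = 132*(-8) = -1056)
M(u(-1))/z = 63/(-1056) = 63*(-1/1056) = -21/352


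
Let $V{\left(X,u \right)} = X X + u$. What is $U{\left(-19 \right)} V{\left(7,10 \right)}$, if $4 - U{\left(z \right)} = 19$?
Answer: $-885$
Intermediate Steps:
$V{\left(X,u \right)} = u + X^{2}$ ($V{\left(X,u \right)} = X^{2} + u = u + X^{2}$)
$U{\left(z \right)} = -15$ ($U{\left(z \right)} = 4 - 19 = -15$)
$U{\left(-19 \right)} V{\left(7,10 \right)} = - 15 \left(10 + 7^{2}\right) = - 15 \left(10 + 49\right) = \left(-15\right) 59 = -885$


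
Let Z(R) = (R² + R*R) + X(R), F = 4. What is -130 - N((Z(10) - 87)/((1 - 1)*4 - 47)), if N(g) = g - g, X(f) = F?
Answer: -130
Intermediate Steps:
X(f) = 4
Z(R) = 4 + 2*R² (Z(R) = (R² + R*R) + 4 = (R² + R²) + 4 = 2*R² + 4 = 4 + 2*R²)
N(g) = 0
-130 - N((Z(10) - 87)/((1 - 1)*4 - 47)) = -130 - 1*0 = -130 + 0 = -130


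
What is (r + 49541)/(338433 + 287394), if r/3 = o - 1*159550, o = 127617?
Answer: -46258/625827 ≈ -0.073915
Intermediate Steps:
r = -95799 (r = 3*(127617 - 1*159550) = 3*(127617 - 159550) = 3*(-31933) = -95799)
(r + 49541)/(338433 + 287394) = (-95799 + 49541)/(338433 + 287394) = -46258/625827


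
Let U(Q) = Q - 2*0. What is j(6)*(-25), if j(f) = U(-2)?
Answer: 50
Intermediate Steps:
U(Q) = Q (U(Q) = Q + 0 = Q)
j(f) = -2
j(6)*(-25) = -2*(-25) = 50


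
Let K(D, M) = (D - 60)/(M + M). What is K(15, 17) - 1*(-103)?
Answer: 3457/34 ≈ 101.68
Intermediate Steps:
K(D, M) = (-60 + D)/(2*M) (K(D, M) = (-60 + D)/((2*M)) = (-60 + D)*(1/(2*M)) = (-60 + D)/(2*M))
K(15, 17) - 1*(-103) = (½)*(-60 + 15)/17 - 1*(-103) = (½)*(1/17)*(-45) + 103 = -45/34 + 103 = 3457/34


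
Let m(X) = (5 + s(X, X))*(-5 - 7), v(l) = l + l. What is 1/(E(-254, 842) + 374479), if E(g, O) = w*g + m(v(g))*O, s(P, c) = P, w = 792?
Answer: 1/5255623 ≈ 1.9027e-7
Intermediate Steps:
v(l) = 2*l
m(X) = -60 - 12*X (m(X) = (5 + X)*(-5 - 7) = (5 + X)*(-12) = -60 - 12*X)
E(g, O) = 792*g + O*(-60 - 24*g) (E(g, O) = 792*g + (-60 - 24*g)*O = 792*g + O*(-60 - 24*g))
1/(E(-254, 842) + 374479) = 1/((792*(-254) - 12*842*(5 + 2*(-254))) + 374479) = 1/((-201168 - 12*842*(5 - 508)) + 374479) = 1/((-201168 - 12*842*(-503)) + 374479) = 1/((-201168 + 5082312) + 374479) = 1/(4881144 + 374479) = 1/5255623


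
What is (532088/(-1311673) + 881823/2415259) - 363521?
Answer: -104695051704717260/288002728937 ≈ -3.6352e+5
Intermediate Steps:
(532088/(-1311673) + 881823/2415259) - 363521 = (532088*(-1/1311673) + 881823*(1/2415259)) - 363521 = (-532088/1311673 + 881823/2415259) - 363521 = -11678810083/288002728937 - 363521 = -104695051704717260/288002728937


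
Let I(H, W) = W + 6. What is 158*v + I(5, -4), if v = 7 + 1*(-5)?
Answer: 318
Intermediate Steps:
I(H, W) = 6 + W
v = 2 (v = 7 - 5 = 2)
158*v + I(5, -4) = 158*2 + (6 - 4) = 316 + 2 = 318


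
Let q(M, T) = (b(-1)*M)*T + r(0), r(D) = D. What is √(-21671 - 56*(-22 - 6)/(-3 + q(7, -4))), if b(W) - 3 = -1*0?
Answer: I*√164164215/87 ≈ 147.27*I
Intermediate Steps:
b(W) = 3 (b(W) = 3 - 1*0 = 3 + 0 = 3)
q(M, T) = 3*M*T (q(M, T) = (3*M)*T + 0 = 3*M*T + 0 = 3*M*T)
√(-21671 - 56*(-22 - 6)/(-3 + q(7, -4))) = √(-21671 - 56*(-22 - 6)/(-3 + 3*7*(-4))) = √(-21671 - (-1568)/(-3 - 84)) = √(-21671 - (-1568)/(-87)) = √(-21671 - (-1568)*(-1)/87) = √(-21671 - 56*28/87) = √(-21671 - 1568/87) = √(-1886945/87) = I*√164164215/87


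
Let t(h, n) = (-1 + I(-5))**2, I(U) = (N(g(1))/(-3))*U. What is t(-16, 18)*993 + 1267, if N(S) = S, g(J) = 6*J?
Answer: 81700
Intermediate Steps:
I(U) = -2*U (I(U) = ((6*1)/(-3))*U = (6*(-1/3))*U = -2*U)
t(h, n) = 81 (t(h, n) = (-1 - 2*(-5))**2 = (-1 + 10)**2 = 9**2 = 81)
t(-16, 18)*993 + 1267 = 81*993 + 1267 = 80433 + 1267 = 81700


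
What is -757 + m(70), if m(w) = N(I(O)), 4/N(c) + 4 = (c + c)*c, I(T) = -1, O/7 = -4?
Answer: -759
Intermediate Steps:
O = -28 (O = 7*(-4) = -28)
N(c) = 4/(-4 + 2*c²) (N(c) = 4/(-4 + (c + c)*c) = 4/(-4 + (2*c)*c) = 4/(-4 + 2*c²))
m(w) = -2 (m(w) = 2/(-2 + (-1)²) = 2/(-2 + 1) = 2/(-1) = 2*(-1) = -2)
-757 + m(70) = -757 - 2 = -759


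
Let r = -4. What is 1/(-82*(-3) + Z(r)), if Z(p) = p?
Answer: 1/242 ≈ 0.0041322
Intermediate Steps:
1/(-82*(-3) + Z(r)) = 1/(-82*(-3) - 4) = 1/(246 - 4) = 1/242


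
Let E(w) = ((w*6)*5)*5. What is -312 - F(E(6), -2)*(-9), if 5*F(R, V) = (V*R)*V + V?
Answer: 30822/5 ≈ 6164.4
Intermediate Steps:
E(w) = 150*w (E(w) = ((6*w)*5)*5 = (30*w)*5 = 150*w)
F(R, V) = V/5 + R*V²/5 (F(R, V) = ((V*R)*V + V)/5 = ((R*V)*V + V)/5 = (R*V² + V)/5 = (V + R*V²)/5 = V/5 + R*V²/5)
-312 - F(E(6), -2)*(-9) = -312 - (⅕)*(-2)*(1 + (150*6)*(-2))*(-9) = -312 - (⅕)*(-2)*(1 + 900*(-2))*(-9) = -312 - (⅕)*(-2)*(1 - 1800)*(-9) = -312 - (⅕)*(-2)*(-1799)*(-9) = -312 - 3598*(-9)/5 = -312 - 1*(-32382/5) = -312 + 32382/5 = 30822/5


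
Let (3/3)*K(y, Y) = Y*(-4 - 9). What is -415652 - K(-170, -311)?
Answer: -419695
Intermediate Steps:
K(y, Y) = -13*Y (K(y, Y) = Y*(-4 - 9) = Y*(-13) = -13*Y)
-415652 - K(-170, -311) = -415652 - (-13)*(-311) = -415652 - 1*4043 = -415652 - 4043 = -419695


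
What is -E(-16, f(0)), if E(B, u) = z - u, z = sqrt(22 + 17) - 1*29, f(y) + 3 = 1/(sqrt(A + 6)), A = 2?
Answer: 26 - sqrt(39) + sqrt(2)/4 ≈ 20.109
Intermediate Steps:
f(y) = -3 + sqrt(2)/4 (f(y) = -3 + 1/(sqrt(2 + 6)) = -3 + 1/(sqrt(8)) = -3 + 1/(2*sqrt(2)) = -3 + sqrt(2)/4)
z = -29 + sqrt(39) (z = sqrt(39) - 29 = -29 + sqrt(39) ≈ -22.755)
E(B, u) = -29 + sqrt(39) - u (E(B, u) = (-29 + sqrt(39)) - u = -29 + sqrt(39) - u)
-E(-16, f(0)) = -(-29 + sqrt(39) - (-3 + sqrt(2)/4)) = -(-29 + sqrt(39) + (3 - sqrt(2)/4)) = -(-26 + sqrt(39) - sqrt(2)/4) = 26 - sqrt(39) + sqrt(2)/4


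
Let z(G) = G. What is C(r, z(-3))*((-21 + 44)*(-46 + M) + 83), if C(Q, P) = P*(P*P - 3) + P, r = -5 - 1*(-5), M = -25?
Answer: 32550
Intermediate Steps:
r = 0 (r = -5 + 5 = 0)
C(Q, P) = P + P*(-3 + P²) (C(Q, P) = P*(P² - 3) + P = P*(-3 + P²) + P = P + P*(-3 + P²))
C(r, z(-3))*((-21 + 44)*(-46 + M) + 83) = (-3*(-2 + (-3)²))*((-21 + 44)*(-46 - 25) + 83) = (-3*(-2 + 9))*(23*(-71) + 83) = (-3*7)*(-1633 + 83) = -21*(-1550) = 32550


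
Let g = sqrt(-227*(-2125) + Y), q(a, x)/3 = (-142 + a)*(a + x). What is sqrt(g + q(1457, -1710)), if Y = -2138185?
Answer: sqrt(-998085 + I*sqrt(1655810)) ≈ 0.644 + 999.04*I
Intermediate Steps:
q(a, x) = 3*(-142 + a)*(a + x) (q(a, x) = 3*((-142 + a)*(a + x)) = 3*(-142 + a)*(a + x))
g = I*sqrt(1655810) (g = sqrt(-227*(-2125) - 2138185) = sqrt(482375 - 2138185) = sqrt(-1655810) = I*sqrt(1655810) ≈ 1286.8*I)
sqrt(g + q(1457, -1710)) = sqrt(I*sqrt(1655810) + (-426*1457 - 426*(-1710) + 3*1457**2 + 3*1457*(-1710))) = sqrt(I*sqrt(1655810) + (-620682 + 728460 + 3*2122849 - 7474410)) = sqrt(I*sqrt(1655810) + (-620682 + 728460 + 6368547 - 7474410)) = sqrt(I*sqrt(1655810) - 998085) = sqrt(-998085 + I*sqrt(1655810))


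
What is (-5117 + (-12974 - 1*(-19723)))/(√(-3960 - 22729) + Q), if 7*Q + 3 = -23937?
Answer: -5581440/11723089 - 1632*I*√26689/11723089 ≈ -0.47611 - 0.022743*I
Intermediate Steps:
Q = -3420 (Q = -3/7 + (⅐)*(-23937) = -3/7 - 23937/7 = -3420)
(-5117 + (-12974 - 1*(-19723)))/(√(-3960 - 22729) + Q) = (-5117 + (-12974 - 1*(-19723)))/(√(-3960 - 22729) - 3420) = (-5117 + (-12974 + 19723))/(√(-26689) - 3420) = (-5117 + 6749)/(I*√26689 - 3420) = 1632/(-3420 + I*√26689)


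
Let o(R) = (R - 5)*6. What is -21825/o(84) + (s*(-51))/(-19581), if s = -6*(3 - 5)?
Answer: -47451693/1031266 ≈ -46.013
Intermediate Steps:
s = 12 (s = -6*(-2) = 12)
o(R) = -30 + 6*R (o(R) = (-5 + R)*6 = -30 + 6*R)
-21825/o(84) + (s*(-51))/(-19581) = -21825/(-30 + 6*84) + (12*(-51))/(-19581) = -21825/(-30 + 504) - 612*(-1/19581) = -21825/474 + 204/6527 = -21825*1/474 + 204/6527 = -7275/158 + 204/6527 = -47451693/1031266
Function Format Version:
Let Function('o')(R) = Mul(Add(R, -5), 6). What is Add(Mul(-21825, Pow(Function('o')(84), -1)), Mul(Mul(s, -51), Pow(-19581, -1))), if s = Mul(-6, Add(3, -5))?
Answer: Rational(-47451693, 1031266) ≈ -46.013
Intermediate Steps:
s = 12 (s = Mul(-6, -2) = 12)
Function('o')(R) = Add(-30, Mul(6, R)) (Function('o')(R) = Mul(Add(-5, R), 6) = Add(-30, Mul(6, R)))
Add(Mul(-21825, Pow(Function('o')(84), -1)), Mul(Mul(s, -51), Pow(-19581, -1))) = Add(Mul(-21825, Pow(Add(-30, Mul(6, 84)), -1)), Mul(Mul(12, -51), Pow(-19581, -1))) = Add(Mul(-21825, Pow(Add(-30, 504), -1)), Mul(-612, Rational(-1, 19581))) = Add(Mul(-21825, Pow(474, -1)), Rational(204, 6527)) = Add(Mul(-21825, Rational(1, 474)), Rational(204, 6527)) = Add(Rational(-7275, 158), Rational(204, 6527)) = Rational(-47451693, 1031266)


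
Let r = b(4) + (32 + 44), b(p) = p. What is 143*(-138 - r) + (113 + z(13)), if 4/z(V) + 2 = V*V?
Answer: -5187183/167 ≈ -31061.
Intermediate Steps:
r = 80 (r = 4 + (32 + 44) = 4 + 76 = 80)
z(V) = 4/(-2 + V²) (z(V) = 4/(-2 + V*V) = 4/(-2 + V²))
143*(-138 - r) + (113 + z(13)) = 143*(-138 - 1*80) + (113 + 4/(-2 + 13²)) = 143*(-138 - 80) + (113 + 4/(-2 + 169)) = 143*(-218) + (113 + 4/167) = -31174 + (113 + 4*(1/167)) = -31174 + (113 + 4/167) = -31174 + 18875/167 = -5187183/167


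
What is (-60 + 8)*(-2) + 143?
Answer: 247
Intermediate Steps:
(-60 + 8)*(-2) + 143 = -52*(-2) + 143 = 104 + 143 = 247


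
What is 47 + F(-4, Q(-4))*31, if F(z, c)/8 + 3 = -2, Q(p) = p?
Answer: -1193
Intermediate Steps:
F(z, c) = -40 (F(z, c) = -24 + 8*(-2) = -24 - 16 = -40)
47 + F(-4, Q(-4))*31 = 47 - 40*31 = 47 - 1240 = -1193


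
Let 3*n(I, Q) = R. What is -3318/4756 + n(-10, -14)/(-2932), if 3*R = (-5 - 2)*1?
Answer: -21880523/31375332 ≈ -0.69738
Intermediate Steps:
R = -7/3 (R = ((-5 - 2)*1)/3 = (-7*1)/3 = (1/3)*(-7) = -7/3 ≈ -2.3333)
n(I, Q) = -7/9 (n(I, Q) = (1/3)*(-7/3) = -7/9)
-3318/4756 + n(-10, -14)/(-2932) = -3318/4756 - 7/9/(-2932) = -3318*1/4756 - 7/9*(-1/2932) = -1659/2378 + 7/26388 = -21880523/31375332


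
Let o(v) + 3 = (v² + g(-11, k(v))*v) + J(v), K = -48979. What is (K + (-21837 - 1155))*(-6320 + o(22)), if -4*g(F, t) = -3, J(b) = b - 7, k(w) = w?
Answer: 835943165/2 ≈ 4.1797e+8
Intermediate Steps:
J(b) = -7 + b
g(F, t) = ¾ (g(F, t) = -¼*(-3) = ¾)
o(v) = -10 + v² + 7*v/4 (o(v) = -3 + ((v² + 3*v/4) + (-7 + v)) = -3 + (-7 + v² + 7*v/4) = -10 + v² + 7*v/4)
(K + (-21837 - 1155))*(-6320 + o(22)) = (-48979 + (-21837 - 1155))*(-6320 + (-10 + 22² + (7/4)*22)) = (-48979 - 22992)*(-6320 + (-10 + 484 + 77/2)) = -71971*(-6320 + 1025/2) = -71971*(-11615/2) = 835943165/2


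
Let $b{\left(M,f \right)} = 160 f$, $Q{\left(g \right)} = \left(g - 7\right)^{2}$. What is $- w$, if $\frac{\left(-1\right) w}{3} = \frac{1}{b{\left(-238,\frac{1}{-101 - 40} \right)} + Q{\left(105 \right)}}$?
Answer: $\frac{423}{1354004} \approx 0.00031241$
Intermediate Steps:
$Q{\left(g \right)} = \left(-7 + g\right)^{2}$
$w = - \frac{423}{1354004}$ ($w = - \frac{3}{\frac{160}{-101 - 40} + \left(-7 + 105\right)^{2}} = - \frac{3}{\frac{160}{-141} + 98^{2}} = - \frac{3}{160 \left(- \frac{1}{141}\right) + 9604} = - \frac{3}{- \frac{160}{141} + 9604} = - \frac{3}{\frac{1354004}{141}} = \left(-3\right) \frac{141}{1354004} = - \frac{423}{1354004} \approx -0.00031241$)
$- w = \left(-1\right) \left(- \frac{423}{1354004}\right) = \frac{423}{1354004}$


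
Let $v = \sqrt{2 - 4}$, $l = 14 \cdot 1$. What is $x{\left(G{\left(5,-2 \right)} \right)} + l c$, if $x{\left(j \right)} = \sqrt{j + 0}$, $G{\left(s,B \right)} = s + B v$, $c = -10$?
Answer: $-140 + \sqrt{5 - 2 i \sqrt{2}} \approx -137.68 - 0.61015 i$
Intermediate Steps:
$l = 14$
$v = i \sqrt{2}$ ($v = \sqrt{-2} = i \sqrt{2} \approx 1.4142 i$)
$G{\left(s,B \right)} = s + i B \sqrt{2}$ ($G{\left(s,B \right)} = s + B i \sqrt{2} = s + i B \sqrt{2}$)
$x{\left(j \right)} = \sqrt{j}$
$x{\left(G{\left(5,-2 \right)} \right)} + l c = \sqrt{5 + i \left(-2\right) \sqrt{2}} + 14 \left(-10\right) = \sqrt{5 - 2 i \sqrt{2}} - 140 = -140 + \sqrt{5 - 2 i \sqrt{2}}$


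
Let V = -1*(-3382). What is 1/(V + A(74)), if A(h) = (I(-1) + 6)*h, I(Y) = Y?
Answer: 1/3752 ≈ 0.00026652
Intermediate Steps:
V = 3382
A(h) = 5*h (A(h) = (-1 + 6)*h = 5*h)
1/(V + A(74)) = 1/(3382 + 5*74) = 1/(3382 + 370) = 1/3752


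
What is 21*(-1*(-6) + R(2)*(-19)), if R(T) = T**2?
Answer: -1470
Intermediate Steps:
21*(-1*(-6) + R(2)*(-19)) = 21*(-1*(-6) + 2**2*(-19)) = 21*(6 + 4*(-19)) = 21*(6 - 76) = 21*(-70) = -1470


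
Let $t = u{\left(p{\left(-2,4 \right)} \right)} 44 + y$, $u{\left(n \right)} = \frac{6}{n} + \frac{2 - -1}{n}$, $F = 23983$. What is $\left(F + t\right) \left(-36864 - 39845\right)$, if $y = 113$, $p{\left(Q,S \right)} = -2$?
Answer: $-1833191682$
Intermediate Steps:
$u{\left(n \right)} = \frac{9}{n}$ ($u{\left(n \right)} = \frac{6}{n} + \frac{2 + 1}{n} = \frac{6}{n} + \frac{3}{n} = \frac{9}{n}$)
$t = -85$ ($t = \frac{9}{-2} \cdot 44 + 113 = 9 \left(- \frac{1}{2}\right) 44 + 113 = \left(- \frac{9}{2}\right) 44 + 113 = -198 + 113 = -85$)
$\left(F + t\right) \left(-36864 - 39845\right) = \left(23983 - 85\right) \left(-36864 - 39845\right) = 23898 \left(-76709\right) = -1833191682$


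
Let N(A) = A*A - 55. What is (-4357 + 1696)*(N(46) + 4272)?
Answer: -16852113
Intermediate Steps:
N(A) = -55 + A**2 (N(A) = A**2 - 55 = -55 + A**2)
(-4357 + 1696)*(N(46) + 4272) = (-4357 + 1696)*((-55 + 46**2) + 4272) = -2661*((-55 + 2116) + 4272) = -2661*(2061 + 4272) = -2661*6333 = -16852113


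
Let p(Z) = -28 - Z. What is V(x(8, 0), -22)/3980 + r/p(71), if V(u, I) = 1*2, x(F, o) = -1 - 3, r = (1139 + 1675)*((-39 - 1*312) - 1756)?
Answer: 3932968373/65670 ≈ 59890.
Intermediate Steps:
r = -5929098 (r = 2814*((-39 - 312) - 1756) = 2814*(-351 - 1756) = 2814*(-2107) = -5929098)
x(F, o) = -4
V(u, I) = 2
V(x(8, 0), -22)/3980 + r/p(71) = 2/3980 - 5929098/(-28 - 1*71) = 2*(1/3980) - 5929098/(-28 - 71) = 1/1990 - 5929098/(-99) = 1/1990 - 5929098*(-1/99) = 1/1990 + 1976366/33 = 3932968373/65670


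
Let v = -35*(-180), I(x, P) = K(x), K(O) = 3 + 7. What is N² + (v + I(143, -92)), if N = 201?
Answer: 46711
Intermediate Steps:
K(O) = 10
I(x, P) = 10
v = 6300
N² + (v + I(143, -92)) = 201² + (6300 + 10) = 40401 + 6310 = 46711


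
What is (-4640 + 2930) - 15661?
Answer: -17371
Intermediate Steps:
(-4640 + 2930) - 15661 = -1710 - 15661 = -17371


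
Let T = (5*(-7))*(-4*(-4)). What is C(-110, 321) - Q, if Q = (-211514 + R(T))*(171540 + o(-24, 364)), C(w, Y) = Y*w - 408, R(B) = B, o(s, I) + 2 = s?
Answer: 36373624318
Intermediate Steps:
T = -560 (T = -35*16 = -560)
o(s, I) = -2 + s
C(w, Y) = -408 + Y*w
Q = -36373660036 (Q = (-211514 - 560)*(171540 + (-2 - 24)) = -212074*(171540 - 26) = -212074*171514 = -36373660036)
C(-110, 321) - Q = (-408 + 321*(-110)) - 1*(-36373660036) = (-408 - 35310) + 36373660036 = -35718 + 36373660036 = 36373624318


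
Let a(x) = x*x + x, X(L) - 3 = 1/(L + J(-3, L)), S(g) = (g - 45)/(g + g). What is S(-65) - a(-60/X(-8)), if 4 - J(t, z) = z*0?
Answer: -713149/1573 ≈ -453.37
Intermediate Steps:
J(t, z) = 4 (J(t, z) = 4 - z*0 = 4 - 1*0 = 4 + 0 = 4)
S(g) = (-45 + g)/(2*g) (S(g) = (-45 + g)/((2*g)) = (-45 + g)*(1/(2*g)) = (-45 + g)/(2*g))
X(L) = 3 + 1/(4 + L) (X(L) = 3 + 1/(L + 4) = 3 + 1/(4 + L))
a(x) = x + x² (a(x) = x² + x = x + x²)
S(-65) - a(-60/X(-8)) = (½)*(-45 - 65)/(-65) - (-60*(4 - 8)/(13 + 3*(-8)))*(1 - 60*(4 - 8)/(13 + 3*(-8))) = (½)*(-1/65)*(-110) - (-60*(-4/(13 - 24)))*(1 - 60*(-4/(13 - 24))) = 11/13 - (-60/((-¼*(-11))))*(1 - 60/((-¼*(-11)))) = 11/13 - (-60/11/4)*(1 - 60/11/4) = 11/13 - (-60*4/11)*(1 - 60*4/11) = 11/13 - (-240)*(1 - 240/11)/11 = 11/13 - (-240)*(-229)/(11*11) = 11/13 - 1*54960/121 = 11/13 - 54960/121 = -713149/1573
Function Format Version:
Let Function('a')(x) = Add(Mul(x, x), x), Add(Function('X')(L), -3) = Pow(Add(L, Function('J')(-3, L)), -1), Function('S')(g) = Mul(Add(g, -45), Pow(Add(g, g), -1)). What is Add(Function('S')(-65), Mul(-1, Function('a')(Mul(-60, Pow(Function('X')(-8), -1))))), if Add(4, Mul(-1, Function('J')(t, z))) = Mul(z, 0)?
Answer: Rational(-713149, 1573) ≈ -453.37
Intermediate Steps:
Function('J')(t, z) = 4 (Function('J')(t, z) = Add(4, Mul(-1, Mul(z, 0))) = Add(4, Mul(-1, 0)) = Add(4, 0) = 4)
Function('S')(g) = Mul(Rational(1, 2), Pow(g, -1), Add(-45, g)) (Function('S')(g) = Mul(Add(-45, g), Pow(Mul(2, g), -1)) = Mul(Add(-45, g), Mul(Rational(1, 2), Pow(g, -1))) = Mul(Rational(1, 2), Pow(g, -1), Add(-45, g)))
Function('X')(L) = Add(3, Pow(Add(4, L), -1)) (Function('X')(L) = Add(3, Pow(Add(L, 4), -1)) = Add(3, Pow(Add(4, L), -1)))
Function('a')(x) = Add(x, Pow(x, 2)) (Function('a')(x) = Add(Pow(x, 2), x) = Add(x, Pow(x, 2)))
Add(Function('S')(-65), Mul(-1, Function('a')(Mul(-60, Pow(Function('X')(-8), -1))))) = Add(Mul(Rational(1, 2), Pow(-65, -1), Add(-45, -65)), Mul(-1, Mul(Mul(-60, Pow(Mul(Pow(Add(4, -8), -1), Add(13, Mul(3, -8))), -1)), Add(1, Mul(-60, Pow(Mul(Pow(Add(4, -8), -1), Add(13, Mul(3, -8))), -1)))))) = Add(Mul(Rational(1, 2), Rational(-1, 65), -110), Mul(-1, Mul(Mul(-60, Pow(Mul(Pow(-4, -1), Add(13, -24)), -1)), Add(1, Mul(-60, Pow(Mul(Pow(-4, -1), Add(13, -24)), -1)))))) = Add(Rational(11, 13), Mul(-1, Mul(Mul(-60, Pow(Mul(Rational(-1, 4), -11), -1)), Add(1, Mul(-60, Pow(Mul(Rational(-1, 4), -11), -1)))))) = Add(Rational(11, 13), Mul(-1, Mul(Mul(-60, Pow(Rational(11, 4), -1)), Add(1, Mul(-60, Pow(Rational(11, 4), -1)))))) = Add(Rational(11, 13), Mul(-1, Mul(Mul(-60, Rational(4, 11)), Add(1, Mul(-60, Rational(4, 11)))))) = Add(Rational(11, 13), Mul(-1, Mul(Rational(-240, 11), Add(1, Rational(-240, 11))))) = Add(Rational(11, 13), Mul(-1, Mul(Rational(-240, 11), Rational(-229, 11)))) = Add(Rational(11, 13), Mul(-1, Rational(54960, 121))) = Add(Rational(11, 13), Rational(-54960, 121)) = Rational(-713149, 1573)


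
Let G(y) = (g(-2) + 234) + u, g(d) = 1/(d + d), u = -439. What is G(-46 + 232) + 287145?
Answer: 1147759/4 ≈ 2.8694e+5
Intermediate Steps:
g(d) = 1/(2*d)
G(y) = -821/4 (G(y) = ((½)/(-2) + 234) - 439 = ((½)*(-½) + 234) - 439 = (-¼ + 234) - 439 = 935/4 - 439 = -821/4)
G(-46 + 232) + 287145 = -821/4 + 287145 = 1147759/4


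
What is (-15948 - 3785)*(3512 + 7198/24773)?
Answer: -245281116706/3539 ≈ -6.9308e+7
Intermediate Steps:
(-15948 - 3785)*(3512 + 7198/24773) = -19733*(3512 + 7198*(1/24773)) = -19733*(3512 + 7198/24773) = -19733*87009974/24773 = -245281116706/3539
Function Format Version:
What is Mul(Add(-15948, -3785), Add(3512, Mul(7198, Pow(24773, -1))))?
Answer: Rational(-245281116706, 3539) ≈ -6.9308e+7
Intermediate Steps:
Mul(Add(-15948, -3785), Add(3512, Mul(7198, Pow(24773, -1)))) = Mul(-19733, Add(3512, Mul(7198, Rational(1, 24773)))) = Mul(-19733, Add(3512, Rational(7198, 24773))) = Mul(-19733, Rational(87009974, 24773)) = Rational(-245281116706, 3539)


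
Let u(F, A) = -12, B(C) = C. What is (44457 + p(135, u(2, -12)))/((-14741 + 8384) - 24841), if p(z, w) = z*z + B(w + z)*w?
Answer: -30603/15599 ≈ -1.9619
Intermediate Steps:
p(z, w) = z² + w*(w + z) (p(z, w) = z*z + (w + z)*w = z² + w*(w + z))
(44457 + p(135, u(2, -12)))/((-14741 + 8384) - 24841) = (44457 + (135² - 12*(-12 + 135)))/((-14741 + 8384) - 24841) = (44457 + (18225 - 12*123))/(-6357 - 24841) = (44457 + (18225 - 1476))/(-31198) = (44457 + 16749)*(-1/31198) = 61206*(-1/31198) = -30603/15599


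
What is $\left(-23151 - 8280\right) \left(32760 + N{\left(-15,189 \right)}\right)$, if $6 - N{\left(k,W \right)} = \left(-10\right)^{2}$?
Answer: $-1026725046$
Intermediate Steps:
$N{\left(k,W \right)} = -94$ ($N{\left(k,W \right)} = 6 - \left(-10\right)^{2} = 6 - 100 = -94$)
$\left(-23151 - 8280\right) \left(32760 + N{\left(-15,189 \right)}\right) = \left(-23151 - 8280\right) \left(32760 - 94\right) = \left(-31431\right) 32666 = -1026725046$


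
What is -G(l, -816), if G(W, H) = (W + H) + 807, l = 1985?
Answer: -1976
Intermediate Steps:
G(W, H) = 807 + H + W (G(W, H) = (H + W) + 807 = 807 + H + W)
-G(l, -816) = -(807 - 816 + 1985) = -1*1976 = -1976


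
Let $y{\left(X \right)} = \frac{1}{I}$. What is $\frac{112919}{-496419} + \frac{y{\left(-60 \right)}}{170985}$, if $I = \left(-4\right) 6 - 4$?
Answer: $- \frac{25743297259}{113173603620} \approx -0.22747$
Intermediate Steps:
$I = -28$ ($I = -24 - 4 = -28$)
$y{\left(X \right)} = - \frac{1}{28}$ ($y{\left(X \right)} = \frac{1}{-28} = - \frac{1}{28}$)
$\frac{112919}{-496419} + \frac{y{\left(-60 \right)}}{170985} = \frac{112919}{-496419} - \frac{1}{28 \cdot 170985} = 112919 \left(- \frac{1}{496419}\right) - \frac{1}{4787580} = - \frac{112919}{496419} - \frac{1}{4787580} = - \frac{25743297259}{113173603620}$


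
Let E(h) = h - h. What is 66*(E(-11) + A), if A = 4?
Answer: 264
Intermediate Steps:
E(h) = 0
66*(E(-11) + A) = 66*(0 + 4) = 66*4 = 264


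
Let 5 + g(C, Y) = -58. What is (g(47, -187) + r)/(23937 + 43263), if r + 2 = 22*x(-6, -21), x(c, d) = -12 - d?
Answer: 19/9600 ≈ 0.0019792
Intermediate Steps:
r = 196 (r = -2 + 22*(-12 - 1*(-21)) = -2 + 22*(-12 + 21) = -2 + 22*9 = -2 + 198 = 196)
g(C, Y) = -63 (g(C, Y) = -5 - 58 = -63)
(g(47, -187) + r)/(23937 + 43263) = (-63 + 196)/(23937 + 43263) = 133/67200 = 133*(1/67200) = 19/9600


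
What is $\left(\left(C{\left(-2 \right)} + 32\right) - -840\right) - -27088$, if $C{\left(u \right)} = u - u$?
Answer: $27960$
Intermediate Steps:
$C{\left(u \right)} = 0$
$\left(\left(C{\left(-2 \right)} + 32\right) - -840\right) - -27088 = \left(\left(0 + 32\right) - -840\right) - -27088 = \left(32 + 840\right) + 27088 = 872 + 27088 = 27960$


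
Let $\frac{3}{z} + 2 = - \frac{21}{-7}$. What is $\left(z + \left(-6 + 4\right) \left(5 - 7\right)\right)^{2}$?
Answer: $49$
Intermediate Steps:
$z = 3$ ($z = \frac{3}{-2 - \frac{21}{-7}} = \frac{3}{-2 - -3} = \frac{3}{-2 + 3} = \frac{3}{1} = 3 \cdot 1 = 3$)
$\left(z + \left(-6 + 4\right) \left(5 - 7\right)\right)^{2} = \left(3 + \left(-6 + 4\right) \left(5 - 7\right)\right)^{2} = \left(3 - -4\right)^{2} = \left(3 + 4\right)^{2} = 7^{2} = 49$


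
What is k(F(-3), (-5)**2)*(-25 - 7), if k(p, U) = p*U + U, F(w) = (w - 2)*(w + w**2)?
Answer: 23200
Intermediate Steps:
F(w) = (-2 + w)*(w + w**2)
k(p, U) = U + U*p (k(p, U) = U*p + U = U + U*p)
k(F(-3), (-5)**2)*(-25 - 7) = ((-5)**2*(1 - 3*(-2 + (-3)**2 - 1*(-3))))*(-25 - 7) = (25*(1 - 3*(-2 + 9 + 3)))*(-32) = (25*(1 - 3*10))*(-32) = (25*(1 - 30))*(-32) = (25*(-29))*(-32) = -725*(-32) = 23200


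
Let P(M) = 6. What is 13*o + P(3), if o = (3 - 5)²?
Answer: 58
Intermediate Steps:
o = 4 (o = (-2)² = 4)
13*o + P(3) = 13*4 + 6 = 52 + 6 = 58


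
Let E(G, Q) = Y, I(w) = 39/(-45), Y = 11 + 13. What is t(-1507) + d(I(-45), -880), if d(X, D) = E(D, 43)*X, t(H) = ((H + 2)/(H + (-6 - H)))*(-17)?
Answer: -128549/30 ≈ -4285.0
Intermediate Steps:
Y = 24
I(w) = -13/15 (I(w) = 39*(-1/45) = -13/15)
E(G, Q) = 24
t(H) = 17/3 + 17*H/6 (t(H) = ((2 + H)/(-6))*(-17) = ((2 + H)*(-⅙))*(-17) = (-⅓ - H/6)*(-17) = 17/3 + 17*H/6)
d(X, D) = 24*X
t(-1507) + d(I(-45), -880) = (17/3 + (17/6)*(-1507)) + 24*(-13/15) = (17/3 - 25619/6) - 104/5 = -25585/6 - 104/5 = -128549/30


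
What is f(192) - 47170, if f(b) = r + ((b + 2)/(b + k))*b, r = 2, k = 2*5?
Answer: -4745344/101 ≈ -46984.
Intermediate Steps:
k = 10
f(b) = 2 + b*(2 + b)/(10 + b) (f(b) = 2 + ((b + 2)/(b + 10))*b = 2 + ((2 + b)/(10 + b))*b = 2 + b*(2 + b)/(10 + b))
f(192) - 47170 = (20 + 192² + 4*192)/(10 + 192) - 47170 = (20 + 36864 + 768)/202 - 47170 = (1/202)*37652 - 47170 = 18826/101 - 47170 = -4745344/101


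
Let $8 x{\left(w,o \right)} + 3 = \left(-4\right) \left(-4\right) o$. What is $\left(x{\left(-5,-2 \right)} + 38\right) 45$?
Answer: $\frac{12105}{8} \approx 1513.1$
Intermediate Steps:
$x{\left(w,o \right)} = - \frac{3}{8} + 2 o$ ($x{\left(w,o \right)} = - \frac{3}{8} + \frac{\left(-4\right) \left(-4\right) o}{8} = - \frac{3}{8} + \frac{16 o}{8} = - \frac{3}{8} + 2 o$)
$\left(x{\left(-5,-2 \right)} + 38\right) 45 = \left(\left(- \frac{3}{8} + 2 \left(-2\right)\right) + 38\right) 45 = \left(\left(- \frac{3}{8} - 4\right) + 38\right) 45 = \left(- \frac{35}{8} + 38\right) 45 = \frac{269}{8} \cdot 45 = \frac{12105}{8}$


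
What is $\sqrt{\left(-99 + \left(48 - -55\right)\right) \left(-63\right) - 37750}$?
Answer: $i \sqrt{38002} \approx 194.94 i$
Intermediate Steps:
$\sqrt{\left(-99 + \left(48 - -55\right)\right) \left(-63\right) - 37750} = \sqrt{\left(-99 + \left(48 + 55\right)\right) \left(-63\right) - 37750} = \sqrt{\left(-99 + 103\right) \left(-63\right) - 37750} = \sqrt{4 \left(-63\right) - 37750} = \sqrt{-252 - 37750} = \sqrt{-38002} = i \sqrt{38002}$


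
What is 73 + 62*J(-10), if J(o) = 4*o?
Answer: -2407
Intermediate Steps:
73 + 62*J(-10) = 73 + 62*(4*(-10)) = 73 + 62*(-40) = 73 - 2480 = -2407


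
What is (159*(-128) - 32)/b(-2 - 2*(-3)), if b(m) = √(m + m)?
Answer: -5096*√2 ≈ -7206.8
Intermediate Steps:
b(m) = √2*√m (b(m) = √(2*m) = √2*√m)
(159*(-128) - 32)/b(-2 - 2*(-3)) = (159*(-128) - 32)/((√2*√(-2 - 2*(-3)))) = (-20352 - 32)/((√2*√(-2 + 6))) = -20384*√2/4 = -5096*√2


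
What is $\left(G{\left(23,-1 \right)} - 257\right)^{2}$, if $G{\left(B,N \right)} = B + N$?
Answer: $55225$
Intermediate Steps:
$\left(G{\left(23,-1 \right)} - 257\right)^{2} = \left(\left(23 - 1\right) - 257\right)^{2} = \left(22 - 257\right)^{2} = \left(-235\right)^{2} = 55225$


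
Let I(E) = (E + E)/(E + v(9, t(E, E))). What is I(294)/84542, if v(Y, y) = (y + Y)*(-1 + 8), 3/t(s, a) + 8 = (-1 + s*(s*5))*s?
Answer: 1778848652/91306649561397 ≈ 1.9482e-5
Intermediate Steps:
t(s, a) = 3/(-8 + s*(-1 + 5*s²)) (t(s, a) = 3/(-8 + (-1 + s*(s*5))*s) = 3/(-8 + (-1 + s*(5*s))*s) = 3/(-8 + (-1 + 5*s²)*s) = 3/(-8 + s*(-1 + 5*s²)))
v(Y, y) = 7*Y + 7*y (v(Y, y) = (Y + y)*7 = 7*Y + 7*y)
I(E) = 2*E/(63 + E + 21/(-8 - E + 5*E³)) (I(E) = (E + E)/(E + (7*9 + 7*(3/(-8 - E + 5*E³)))) = (2*E)/(E + (63 + 21/(-8 - E + 5*E³))) = (2*E)/(63 + E + 21/(-8 - E + 5*E³)) = 2*E/(63 + E + 21/(-8 - E + 5*E³)))
I(294)/84542 = (2*294*(8 + 294 - 5*294³)/(-21 + (63 + 294)*(8 + 294 - 5*294³)))/84542 = (2*294*(8 + 294 - 5*25412184)/(-21 + 357*(8 + 294 - 5*25412184)))*(1/84542) = (2*294*(8 + 294 - 127060920)/(-21 + 357*(8 + 294 - 127060920)))*(1/84542) = (2*294*(-127060618)/(-21 + 357*(-127060618)))*(1/84542) = (2*294*(-127060618)/(-21 - 45360640626))*(1/84542) = (2*294*(-127060618)/(-45360640647))*(1/84542) = (2*294*(-1/45360640647)*(-127060618))*(1/84542) = (3557697304/2160030507)*(1/84542) = 1778848652/91306649561397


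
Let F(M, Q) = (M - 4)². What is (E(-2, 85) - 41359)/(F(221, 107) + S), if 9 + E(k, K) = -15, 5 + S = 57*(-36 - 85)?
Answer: -41383/40187 ≈ -1.0298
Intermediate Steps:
S = -6902 (S = -5 + 57*(-36 - 85) = -5 + 57*(-121) = -5 - 6897 = -6902)
E(k, K) = -24 (E(k, K) = -9 - 15 = -24)
F(M, Q) = (-4 + M)²
(E(-2, 85) - 41359)/(F(221, 107) + S) = (-24 - 41359)/((-4 + 221)² - 6902) = -41383/(217² - 6902) = -41383/(47089 - 6902) = -41383/40187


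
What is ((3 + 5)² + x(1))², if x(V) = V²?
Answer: 4225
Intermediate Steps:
((3 + 5)² + x(1))² = ((3 + 5)² + 1²)² = (8² + 1)² = (64 + 1)² = 65² = 4225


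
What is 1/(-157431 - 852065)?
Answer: -1/1009496 ≈ -9.9059e-7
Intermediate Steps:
1/(-157431 - 852065) = 1/(-1009496) = -1/1009496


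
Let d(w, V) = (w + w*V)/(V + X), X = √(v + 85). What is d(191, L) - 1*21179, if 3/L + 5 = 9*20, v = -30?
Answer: -17836644754/842183 + 2974825*√55/842183 ≈ -21153.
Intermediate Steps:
X = √55 (X = √(-30 + 85) = √55 ≈ 7.4162)
L = 3/175 (L = 3/(-5 + 9*20) = 3/(-5 + 180) = 3/175 ≈ 0.017143)
d(w, V) = (w + V*w)/(V + √55) (d(w, V) = (w + w*V)/(V + √55) = (w + V*w)/(V + √55))
d(191, L) - 1*21179 = 191*(1 + 3/175)/(3/175 + √55) - 1*21179 = 191*(178/175)/(3/175 + √55) - 21179 = 33998/(175*(3/175 + √55)) - 21179 = -21179 + 33998/(175*(3/175 + √55))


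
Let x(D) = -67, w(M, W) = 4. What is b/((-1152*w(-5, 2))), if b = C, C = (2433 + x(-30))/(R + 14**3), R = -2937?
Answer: 1183/444672 ≈ 0.0026604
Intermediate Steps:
C = -2366/193 (C = (2433 - 67)/(-2937 + 14**3) = 2366/(-2937 + 2744) = 2366/(-193) = 2366*(-1/193) = -2366/193 ≈ -12.259)
b = -2366/193 ≈ -12.259
b/((-1152*w(-5, 2))) = -2366/(193*((-1152*4))) = -2366/193/(-4608) = -2366/193*(-1/4608) = 1183/444672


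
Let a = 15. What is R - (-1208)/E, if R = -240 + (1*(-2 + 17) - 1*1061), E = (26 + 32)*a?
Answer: -558806/435 ≈ -1284.6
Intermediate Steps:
E = 870 (E = (26 + 32)*15 = 58*15 = 870)
R = -1286 (R = -240 + (1*15 - 1061) = -240 + (15 - 1061) = -240 - 1046 = -1286)
R - (-1208)/E = -1286 - (-1208)/870 = -1286 - 1*(-604/435) = -1286 + 604/435 = -558806/435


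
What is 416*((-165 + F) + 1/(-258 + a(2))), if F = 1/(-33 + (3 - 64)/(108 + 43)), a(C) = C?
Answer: -53275565/776 ≈ -68654.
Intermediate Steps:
F = -151/5044 (F = 1/(-33 - 61/151) = 1/(-5044/151) = -151/5044 ≈ -0.029937)
416*((-165 + F) + 1/(-258 + a(2))) = 416*((-165 - 151/5044) + 1/(-258 + 2)) = 416*(-832411/5044 + 1/(-256)) = 416*(-832411/5044 - 1/256) = 416*(-53275565/322816) = -53275565/776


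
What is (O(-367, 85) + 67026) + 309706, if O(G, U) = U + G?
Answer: 376450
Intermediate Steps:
O(G, U) = G + U
(O(-367, 85) + 67026) + 309706 = ((-367 + 85) + 67026) + 309706 = (-282 + 67026) + 309706 = 66744 + 309706 = 376450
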